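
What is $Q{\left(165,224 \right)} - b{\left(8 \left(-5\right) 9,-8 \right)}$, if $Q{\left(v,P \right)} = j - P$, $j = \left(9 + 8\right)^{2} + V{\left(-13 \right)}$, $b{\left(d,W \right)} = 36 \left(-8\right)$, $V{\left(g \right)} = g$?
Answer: $340$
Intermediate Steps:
$b{\left(d,W \right)} = -288$
$j = 276$ ($j = \left(9 + 8\right)^{2} - 13 = 17^{2} - 13 = 289 - 13 = 276$)
$Q{\left(v,P \right)} = 276 - P$
$Q{\left(165,224 \right)} - b{\left(8 \left(-5\right) 9,-8 \right)} = \left(276 - 224\right) - -288 = \left(276 - 224\right) + 288 = 52 + 288 = 340$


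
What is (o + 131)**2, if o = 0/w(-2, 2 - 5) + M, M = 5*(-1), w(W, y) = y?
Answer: 15876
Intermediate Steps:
M = -5
o = -5 (o = 0/(2 - 5) - 5 = 0/(-3) - 5 = -1/3*0 - 5 = 0 - 5 = -5)
(o + 131)**2 = (-5 + 131)**2 = 126**2 = 15876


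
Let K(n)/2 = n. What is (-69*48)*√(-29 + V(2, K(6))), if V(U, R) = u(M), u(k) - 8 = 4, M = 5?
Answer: -3312*I*√17 ≈ -13656.0*I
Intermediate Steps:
K(n) = 2*n
u(k) = 12 (u(k) = 8 + 4 = 12)
V(U, R) = 12
(-69*48)*√(-29 + V(2, K(6))) = (-69*48)*√(-29 + 12) = -3312*I*√17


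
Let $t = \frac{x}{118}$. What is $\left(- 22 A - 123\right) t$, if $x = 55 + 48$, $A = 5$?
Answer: $- \frac{23999}{118} \approx -203.38$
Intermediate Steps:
$x = 103$
$t = \frac{103}{118} \approx 0.87288$
$\left(- 22 A - 123\right) t = \left(\left(-22\right) 5 - 123\right) \frac{103}{118} = \left(-110 - 123\right) \frac{103}{118} = \left(-233\right) \frac{103}{118} = - \frac{23999}{118}$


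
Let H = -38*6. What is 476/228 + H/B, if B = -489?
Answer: 23729/9291 ≈ 2.5540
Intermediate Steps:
H = -228
476/228 + H/B = 476/228 - 228/(-489) = 476*(1/228) - 228*(-1/489) = 119/57 + 76/163 = 23729/9291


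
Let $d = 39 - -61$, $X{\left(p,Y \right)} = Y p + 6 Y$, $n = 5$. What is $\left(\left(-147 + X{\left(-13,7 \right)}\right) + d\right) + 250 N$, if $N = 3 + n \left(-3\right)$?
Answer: $-3096$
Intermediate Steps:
$X{\left(p,Y \right)} = 6 Y + Y p$
$N = -12$ ($N = 3 + 5 \left(-3\right) = 3 - 15 = -12$)
$d = 100$ ($d = 39 + 61 = 100$)
$\left(\left(-147 + X{\left(-13,7 \right)}\right) + d\right) + 250 N = \left(\left(-147 + 7 \left(6 - 13\right)\right) + 100\right) + 250 \left(-12\right) = \left(\left(-147 + 7 \left(-7\right)\right) + 100\right) - 3000 = \left(\left(-147 - 49\right) + 100\right) - 3000 = \left(-196 + 100\right) - 3000 = -96 - 3000 = -3096$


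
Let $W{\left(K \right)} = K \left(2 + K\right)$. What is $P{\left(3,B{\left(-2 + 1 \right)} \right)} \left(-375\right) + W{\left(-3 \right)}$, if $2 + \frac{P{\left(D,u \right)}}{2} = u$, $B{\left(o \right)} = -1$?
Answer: $2253$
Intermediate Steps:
$P{\left(D,u \right)} = -4 + 2 u$
$P{\left(3,B{\left(-2 + 1 \right)} \right)} \left(-375\right) + W{\left(-3 \right)} = \left(-4 + 2 \left(-1\right)\right) \left(-375\right) - 3 \left(2 - 3\right) = \left(-4 - 2\right) \left(-375\right) - -3 = \left(-6\right) \left(-375\right) + 3 = 2250 + 3 = 2253$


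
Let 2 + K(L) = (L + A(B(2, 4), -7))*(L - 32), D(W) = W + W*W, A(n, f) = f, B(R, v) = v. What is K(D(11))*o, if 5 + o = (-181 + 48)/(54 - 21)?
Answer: -1241468/11 ≈ -1.1286e+5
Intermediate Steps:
D(W) = W + W**2
o = -298/33 (o = -5 + (-181 + 48)/(54 - 21) = -5 - 133/33 = -298/33 ≈ -9.0303)
K(L) = -2 + (-32 + L)*(-7 + L) (K(L) = -2 + (L - 7)*(L - 32) = -2 + (-7 + L)*(-32 + L) = -2 + (-32 + L)*(-7 + L))
K(D(11))*o = (222 + (11*(1 + 11))**2 - 429*(1 + 11))*(-298/33) = (222 + (11*12)**2 - 429*12)*(-298/33) = (222 + 132**2 - 39*132)*(-298/33) = (222 + 17424 - 5148)*(-298/33) = 12498*(-298/33) = -1241468/11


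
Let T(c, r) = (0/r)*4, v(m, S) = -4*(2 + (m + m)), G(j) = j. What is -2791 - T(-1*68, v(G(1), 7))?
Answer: -2791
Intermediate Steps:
v(m, S) = -8 - 8*m (v(m, S) = -4*(2 + 2*m) = -8 - 8*m)
T(c, r) = 0 (T(c, r) = 0*4 = 0)
-2791 - T(-1*68, v(G(1), 7)) = -2791 - 1*0 = -2791 + 0 = -2791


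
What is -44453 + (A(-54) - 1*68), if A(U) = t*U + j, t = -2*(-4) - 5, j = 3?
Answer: -44680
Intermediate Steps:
t = 3 (t = 8 - 5 = 3)
A(U) = 3 + 3*U (A(U) = 3*U + 3 = 3 + 3*U)
-44453 + (A(-54) - 1*68) = -44453 + ((3 + 3*(-54)) - 1*68) = -44453 + ((3 - 162) - 68) = -44453 + (-159 - 68) = -44453 - 227 = -44680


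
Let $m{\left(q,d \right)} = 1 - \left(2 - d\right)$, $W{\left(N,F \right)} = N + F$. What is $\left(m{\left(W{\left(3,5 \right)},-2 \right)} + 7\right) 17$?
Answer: $68$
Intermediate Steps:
$W{\left(N,F \right)} = F + N$
$m{\left(q,d \right)} = -1 + d$ ($m{\left(q,d \right)} = 1 + \left(-2 + d\right) = -1 + d$)
$\left(m{\left(W{\left(3,5 \right)},-2 \right)} + 7\right) 17 = \left(\left(-1 - 2\right) + 7\right) 17 = \left(-3 + 7\right) 17 = 4 \cdot 17 = 68$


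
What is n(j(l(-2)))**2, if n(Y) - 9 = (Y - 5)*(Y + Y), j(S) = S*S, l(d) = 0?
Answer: 81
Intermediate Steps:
j(S) = S**2
n(Y) = 9 + 2*Y*(-5 + Y) (n(Y) = 9 + (Y - 5)*(Y + Y) = 9 + (-5 + Y)*(2*Y) = 9 + 2*Y*(-5 + Y))
n(j(l(-2)))**2 = (9 - 10*0**2 + 2*(0**2)**2)**2 = (9 - 10*0 + 2*0**2)**2 = (9 + 0 + 2*0)**2 = (9 + 0 + 0)**2 = 9**2 = 81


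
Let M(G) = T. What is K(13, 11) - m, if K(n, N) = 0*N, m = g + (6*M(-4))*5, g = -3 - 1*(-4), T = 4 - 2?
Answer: -61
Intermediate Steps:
T = 2
M(G) = 2
g = 1 (g = -3 + 4 = 1)
m = 61 (m = 1 + (6*2)*5 = 1 + 12*5 = 1 + 60 = 61)
K(n, N) = 0
K(13, 11) - m = 0 - 1*61 = 0 - 61 = -61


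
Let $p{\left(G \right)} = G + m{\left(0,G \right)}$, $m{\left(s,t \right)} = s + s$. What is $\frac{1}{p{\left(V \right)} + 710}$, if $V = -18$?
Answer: $\frac{1}{692} \approx 0.0014451$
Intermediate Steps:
$m{\left(s,t \right)} = 2 s$
$p{\left(G \right)} = G$ ($p{\left(G \right)} = G + 2 \cdot 0 = G + 0 = G$)
$\frac{1}{p{\left(V \right)} + 710} = \frac{1}{-18 + 710} = \frac{1}{692}$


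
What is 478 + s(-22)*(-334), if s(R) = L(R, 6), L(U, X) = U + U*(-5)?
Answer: -28914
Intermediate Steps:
L(U, X) = -4*U (L(U, X) = U - 5*U = -4*U)
s(R) = -4*R
478 + s(-22)*(-334) = 478 - 4*(-22)*(-334) = 478 + 88*(-334) = 478 - 29392 = -28914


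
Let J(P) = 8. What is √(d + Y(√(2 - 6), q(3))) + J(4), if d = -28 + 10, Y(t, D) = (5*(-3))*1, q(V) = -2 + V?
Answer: 8 + I*√33 ≈ 8.0 + 5.7446*I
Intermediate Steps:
Y(t, D) = -15 (Y(t, D) = -15*1 = -15)
d = -18
√(d + Y(√(2 - 6), q(3))) + J(4) = √(-18 - 15) + 8 = √(-33) + 8 = I*√33 + 8 = 8 + I*√33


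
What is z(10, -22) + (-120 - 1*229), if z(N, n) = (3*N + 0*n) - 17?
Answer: -336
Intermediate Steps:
z(N, n) = -17 + 3*N (z(N, n) = (3*N + 0) - 17 = 3*N - 17 = -17 + 3*N)
z(10, -22) + (-120 - 1*229) = (-17 + 3*10) + (-120 - 1*229) = (-17 + 30) + (-120 - 229) = 13 - 349 = -336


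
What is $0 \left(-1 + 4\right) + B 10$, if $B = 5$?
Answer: $50$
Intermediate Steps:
$0 \left(-1 + 4\right) + B 10 = 0 \left(-1 + 4\right) + 5 \cdot 10 = 0 \cdot 3 + 50 = 0 + 50 = 50$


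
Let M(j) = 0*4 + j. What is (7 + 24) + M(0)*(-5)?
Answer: 31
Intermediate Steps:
M(j) = j (M(j) = 0 + j = j)
(7 + 24) + M(0)*(-5) = (7 + 24) + 0*(-5) = 31 + 0 = 31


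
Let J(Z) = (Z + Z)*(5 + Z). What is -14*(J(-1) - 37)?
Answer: 630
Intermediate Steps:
J(Z) = 2*Z*(5 + Z) (J(Z) = (2*Z)*(5 + Z) = 2*Z*(5 + Z))
-14*(J(-1) - 37) = -14*(2*(-1)*(5 - 1) - 37) = -14*(2*(-1)*4 - 37) = -14*(-8 - 37) = -14*(-45) = 630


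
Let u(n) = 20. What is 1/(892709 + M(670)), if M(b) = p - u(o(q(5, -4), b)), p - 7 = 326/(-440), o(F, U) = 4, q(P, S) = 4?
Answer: 220/196392957 ≈ 1.1202e-6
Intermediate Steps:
p = 1377/220 (p = 7 + 326/(-440) = 7 + 326*(-1/440) = 7 - 163/220 = 1377/220 ≈ 6.2591)
M(b) = -3023/220 (M(b) = 1377/220 - 1*20 = 1377/220 - 20 = -3023/220)
1/(892709 + M(670)) = 1/(892709 - 3023/220) = 1/(196392957/220) = 220/196392957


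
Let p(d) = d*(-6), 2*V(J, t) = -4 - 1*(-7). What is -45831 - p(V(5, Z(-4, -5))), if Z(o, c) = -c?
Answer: -45822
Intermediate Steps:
V(J, t) = 3/2 (V(J, t) = (-4 - 1*(-7))/2 = (-4 + 7)/2 = (½)*3 = 3/2)
p(d) = -6*d
-45831 - p(V(5, Z(-4, -5))) = -45831 - (-6)*3/2 = -45831 - 1*(-9) = -45831 + 9 = -45822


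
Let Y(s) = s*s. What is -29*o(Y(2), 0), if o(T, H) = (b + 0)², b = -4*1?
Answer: -464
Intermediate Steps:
b = -4
Y(s) = s²
o(T, H) = 16 (o(T, H) = (-4 + 0)² = (-4)² = 16)
-29*o(Y(2), 0) = -29*16 = -464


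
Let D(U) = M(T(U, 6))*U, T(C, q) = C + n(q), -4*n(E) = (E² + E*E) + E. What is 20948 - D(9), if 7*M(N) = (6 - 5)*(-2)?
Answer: 146654/7 ≈ 20951.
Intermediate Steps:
n(E) = -E²/2 - E/4 (n(E) = -((E² + E*E) + E)/4 = -((E² + E²) + E)/4 = -(2*E² + E)/4 = -(E + 2*E²)/4 = -E²/2 - E/4)
T(C, q) = C - q*(1 + 2*q)/4
M(N) = -2/7 (M(N) = ((6 - 5)*(-2))/7 = (1*(-2))/7 = (⅐)*(-2) = -2/7)
D(U) = -2*U/7
20948 - D(9) = 20948 - (-2)*9/7 = 20948 - 1*(-18/7) = 20948 + 18/7 = 146654/7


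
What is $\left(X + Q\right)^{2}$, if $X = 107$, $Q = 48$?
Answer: $24025$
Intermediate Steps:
$\left(X + Q\right)^{2} = \left(107 + 48\right)^{2} = 155^{2} = 24025$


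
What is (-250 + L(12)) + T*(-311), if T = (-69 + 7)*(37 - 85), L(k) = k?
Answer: -925774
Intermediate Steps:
T = 2976 (T = -62*(-48) = 2976)
(-250 + L(12)) + T*(-311) = (-250 + 12) + 2976*(-311) = -238 - 925536 = -925774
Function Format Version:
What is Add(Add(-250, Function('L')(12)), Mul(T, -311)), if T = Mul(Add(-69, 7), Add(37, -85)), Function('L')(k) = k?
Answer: -925774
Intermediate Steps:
T = 2976 (T = Mul(-62, -48) = 2976)
Add(Add(-250, Function('L')(12)), Mul(T, -311)) = Add(Add(-250, 12), Mul(2976, -311)) = Add(-238, -925536) = -925774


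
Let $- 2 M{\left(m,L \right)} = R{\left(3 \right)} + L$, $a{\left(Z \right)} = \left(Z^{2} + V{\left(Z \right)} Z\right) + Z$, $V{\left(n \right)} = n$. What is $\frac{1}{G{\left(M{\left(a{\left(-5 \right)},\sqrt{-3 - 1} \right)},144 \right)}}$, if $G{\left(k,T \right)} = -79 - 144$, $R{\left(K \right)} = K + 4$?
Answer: $- \frac{1}{223} \approx -0.0044843$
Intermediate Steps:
$R{\left(K \right)} = 4 + K$
$a{\left(Z \right)} = Z + 2 Z^{2}$ ($a{\left(Z \right)} = \left(Z^{2} + Z Z\right) + Z = \left(Z^{2} + Z^{2}\right) + Z = 2 Z^{2} + Z = Z + 2 Z^{2}$)
$M{\left(m,L \right)} = - \frac{7}{2} - \frac{L}{2}$ ($M{\left(m,L \right)} = - \frac{\left(4 + 3\right) + L}{2} = - \frac{7 + L}{2} = - \frac{7}{2} - \frac{L}{2}$)
$G{\left(k,T \right)} = -223$ ($G{\left(k,T \right)} = -79 - 144 = -223$)
$\frac{1}{G{\left(M{\left(a{\left(-5 \right)},\sqrt{-3 - 1} \right)},144 \right)}} = \frac{1}{-223} = - \frac{1}{223}$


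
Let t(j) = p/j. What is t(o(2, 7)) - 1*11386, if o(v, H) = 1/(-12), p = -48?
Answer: -10810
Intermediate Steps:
o(v, H) = -1/12
t(j) = -48/j
t(o(2, 7)) - 1*11386 = -48/(-1/12) - 1*11386 = -48*(-12) - 11386 = 576 - 11386 = -10810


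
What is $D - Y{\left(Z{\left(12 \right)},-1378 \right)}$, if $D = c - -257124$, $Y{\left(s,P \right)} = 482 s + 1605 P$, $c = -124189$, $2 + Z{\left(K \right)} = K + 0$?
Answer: $2339805$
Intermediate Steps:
$Z{\left(K \right)} = -2 + K$ ($Z{\left(K \right)} = -2 + \left(K + 0\right) = -2 + K$)
$D = 132935$ ($D = -124189 - -257124 = -124189 + 257124 = 132935$)
$D - Y{\left(Z{\left(12 \right)},-1378 \right)} = 132935 - \left(482 \left(-2 + 12\right) + 1605 \left(-1378\right)\right) = 132935 - \left(482 \cdot 10 - 2211690\right) = 132935 - \left(4820 - 2211690\right) = 132935 - -2206870 = 132935 + 2206870 = 2339805$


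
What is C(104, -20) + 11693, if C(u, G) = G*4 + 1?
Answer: 11614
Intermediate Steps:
C(u, G) = 1 + 4*G (C(u, G) = 4*G + 1 = 1 + 4*G)
C(104, -20) + 11693 = (1 + 4*(-20)) + 11693 = (1 - 80) + 11693 = -79 + 11693 = 11614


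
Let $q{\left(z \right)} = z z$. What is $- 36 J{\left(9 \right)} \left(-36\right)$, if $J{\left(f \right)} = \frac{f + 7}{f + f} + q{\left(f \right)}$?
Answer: $106128$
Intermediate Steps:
$q{\left(z \right)} = z^{2}$
$J{\left(f \right)} = f^{2} + \frac{7 + f}{2 f}$ ($J{\left(f \right)} = \frac{f + 7}{f + f} + f^{2} = \frac{7 + f}{2 f} + f^{2} = f^{2} + \frac{7 + f}{2 f}$)
$- 36 J{\left(9 \right)} \left(-36\right) = - 36 \frac{7 + 9 + 2 \cdot 9^{3}}{2 \cdot 9} \left(-36\right) = - 36 \cdot \frac{1}{2} \cdot \frac{1}{9} \left(7 + 9 + 2 \cdot 729\right) \left(-36\right) = - 36 \cdot \frac{1}{2} \cdot \frac{1}{9} \left(7 + 9 + 1458\right) \left(-36\right) = - 36 \cdot \frac{1}{2} \cdot \frac{1}{9} \cdot 1474 \left(-36\right) = \left(-36\right) \frac{737}{9} \left(-36\right) = \left(-2948\right) \left(-36\right) = 106128$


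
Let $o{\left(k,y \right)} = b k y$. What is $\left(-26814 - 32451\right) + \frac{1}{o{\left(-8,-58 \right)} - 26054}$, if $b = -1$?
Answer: $- \frac{1571589271}{26518} \approx -59265.0$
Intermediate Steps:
$o{\left(k,y \right)} = - k y$
$\left(-26814 - 32451\right) + \frac{1}{o{\left(-8,-58 \right)} - 26054} = \left(-26814 - 32451\right) + \frac{1}{\left(-1\right) \left(-8\right) \left(-58\right) - 26054} = -59265 + \frac{1}{-464 - 26054} = -59265 + \frac{1}{-26518} = -59265 - \frac{1}{26518} = - \frac{1571589271}{26518}$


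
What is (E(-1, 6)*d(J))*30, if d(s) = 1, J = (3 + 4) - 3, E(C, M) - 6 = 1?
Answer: 210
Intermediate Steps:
E(C, M) = 7 (E(C, M) = 6 + 1 = 7)
J = 4 (J = 7 - 3 = 4)
(E(-1, 6)*d(J))*30 = (7*1)*30 = 7*30 = 210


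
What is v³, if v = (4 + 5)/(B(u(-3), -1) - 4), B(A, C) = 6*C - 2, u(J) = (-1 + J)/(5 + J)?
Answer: -27/64 ≈ -0.42188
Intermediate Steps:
u(J) = (-1 + J)/(5 + J)
B(A, C) = -2 + 6*C
v = -¾ (v = (4 + 5)/((-2 + 6*(-1)) - 4) = 9/((-2 - 6) - 4) = 9/(-8 - 4) = 9/(-12) = 9*(-1/12) = -¾ ≈ -0.75000)
v³ = (-¾)³ = -27/64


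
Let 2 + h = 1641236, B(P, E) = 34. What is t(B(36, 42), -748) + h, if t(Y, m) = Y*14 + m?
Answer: 1640962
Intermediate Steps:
t(Y, m) = m + 14*Y (t(Y, m) = 14*Y + m = m + 14*Y)
h = 1641234 (h = -2 + 1641236 = 1641234)
t(B(36, 42), -748) + h = (-748 + 14*34) + 1641234 = (-748 + 476) + 1641234 = -272 + 1641234 = 1640962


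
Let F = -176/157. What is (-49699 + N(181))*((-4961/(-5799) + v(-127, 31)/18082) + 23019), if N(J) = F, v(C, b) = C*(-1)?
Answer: -6278243317999817841/5487543442 ≈ -1.1441e+9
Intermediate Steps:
v(C, b) = -C
F = -176/157 (F = -176*1/157 = -176/157 ≈ -1.1210)
N(J) = -176/157
(-49699 + N(181))*((-4961/(-5799) + v(-127, 31)/18082) + 23019) = (-49699 - 176/157)*((-4961/(-5799) - 1*(-127)/18082) + 23019) = -7802919*((-4961*(-1/5799) + 127*(1/18082)) + 23019)/157 = -7802919*((4961/5799 + 127/18082) + 23019)/157 = -7802919*(90441275/104857518 + 23019)/157 = -7802919/157*2413805648117/104857518 = -6278243317999817841/5487543442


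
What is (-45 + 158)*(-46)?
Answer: -5198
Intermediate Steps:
(-45 + 158)*(-46) = 113*(-46) = -5198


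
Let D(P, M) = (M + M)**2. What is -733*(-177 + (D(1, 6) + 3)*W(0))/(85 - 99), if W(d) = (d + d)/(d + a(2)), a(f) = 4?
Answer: -129741/14 ≈ -9267.2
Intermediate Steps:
D(P, M) = 4*M**2 (D(P, M) = (2*M)**2 = 4*M**2)
W(d) = 2*d/(4 + d) (W(d) = (d + d)/(d + 4) = (2*d)/(4 + d) = 2*d/(4 + d))
-733*(-177 + (D(1, 6) + 3)*W(0))/(85 - 99) = -733*(-177 + (4*6**2 + 3)*(2*0/(4 + 0)))/(85 - 99) = -733*(-177 + (4*36 + 3)*(2*0/4))/(-14) = -733*(-177 + (144 + 3)*(2*0*(1/4)))*(-1)/14 = -733*(-177 + 147*0)*(-1)/14 = -733*(-177 + 0)*(-1)/14 = -(-129741)*(-1)/14 = -733*177/14 = -129741/14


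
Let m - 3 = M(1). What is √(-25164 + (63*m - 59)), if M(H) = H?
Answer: I*√24971 ≈ 158.02*I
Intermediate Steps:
m = 4 (m = 3 + 1 = 4)
√(-25164 + (63*m - 59)) = √(-25164 + (63*4 - 59)) = √(-25164 + (252 - 59)) = √(-25164 + 193) = √(-24971) = I*√24971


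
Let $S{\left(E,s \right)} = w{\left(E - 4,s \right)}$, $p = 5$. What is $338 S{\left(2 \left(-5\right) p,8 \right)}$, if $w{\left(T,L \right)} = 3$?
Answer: $1014$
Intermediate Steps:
$S{\left(E,s \right)} = 3$
$338 S{\left(2 \left(-5\right) p,8 \right)} = 338 \cdot 3 = 1014$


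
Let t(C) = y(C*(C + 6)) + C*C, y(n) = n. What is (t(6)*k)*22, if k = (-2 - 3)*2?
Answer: -23760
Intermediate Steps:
k = -10 (k = -5*2 = -10)
t(C) = C² + C*(6 + C) (t(C) = C*(C + 6) + C*C = C*(6 + C) + C² = C² + C*(6 + C))
(t(6)*k)*22 = ((2*6*(3 + 6))*(-10))*22 = ((2*6*9)*(-10))*22 = (108*(-10))*22 = -1080*22 = -23760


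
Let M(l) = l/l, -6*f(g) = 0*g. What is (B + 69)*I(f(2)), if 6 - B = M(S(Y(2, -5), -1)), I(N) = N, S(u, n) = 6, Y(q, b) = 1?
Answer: 0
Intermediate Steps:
f(g) = 0 (f(g) = -0*g = -⅙*0 = 0)
M(l) = 1
B = 5 (B = 6 - 1*1 = 6 - 1 = 5)
(B + 69)*I(f(2)) = (5 + 69)*0 = 74*0 = 0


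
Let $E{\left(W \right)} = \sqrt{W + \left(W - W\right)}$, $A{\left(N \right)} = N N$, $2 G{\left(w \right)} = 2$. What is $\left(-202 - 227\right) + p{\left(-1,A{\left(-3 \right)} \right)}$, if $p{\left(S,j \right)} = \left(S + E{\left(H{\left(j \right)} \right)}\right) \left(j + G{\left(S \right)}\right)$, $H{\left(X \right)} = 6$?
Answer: $-439 + 10 \sqrt{6} \approx -414.5$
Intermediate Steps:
$G{\left(w \right)} = 1$ ($G{\left(w \right)} = \frac{1}{2} \cdot 2 = 1$)
$A{\left(N \right)} = N^{2}$
$E{\left(W \right)} = \sqrt{W}$ ($E{\left(W \right)} = \sqrt{W + 0} = \sqrt{W}$)
$p{\left(S,j \right)} = \left(1 + j\right) \left(S + \sqrt{6}\right)$ ($p{\left(S,j \right)} = \left(S + \sqrt{6}\right) \left(j + 1\right) = \left(S + \sqrt{6}\right) \left(1 + j\right) = \left(1 + j\right) \left(S + \sqrt{6}\right)$)
$\left(-202 - 227\right) + p{\left(-1,A{\left(-3 \right)} \right)} = \left(-202 - 227\right) + \left(-1 + \sqrt{6} - \left(-3\right)^{2} + \left(-3\right)^{2} \sqrt{6}\right) = -429 + \left(-1 + \sqrt{6} - 9 + 9 \sqrt{6}\right) = -429 - \left(10 - 10 \sqrt{6}\right) = -439 + 10 \sqrt{6}$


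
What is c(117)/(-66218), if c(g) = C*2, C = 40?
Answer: -40/33109 ≈ -0.0012081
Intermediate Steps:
c(g) = 80 (c(g) = 40*2 = 80)
c(117)/(-66218) = 80/(-66218) = 80*(-1/66218) = -40/33109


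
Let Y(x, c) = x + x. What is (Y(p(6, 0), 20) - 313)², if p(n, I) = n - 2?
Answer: 93025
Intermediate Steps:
p(n, I) = -2 + n
Y(x, c) = 2*x
(Y(p(6, 0), 20) - 313)² = (2*(-2 + 6) - 313)² = (2*4 - 313)² = (8 - 313)² = (-305)² = 93025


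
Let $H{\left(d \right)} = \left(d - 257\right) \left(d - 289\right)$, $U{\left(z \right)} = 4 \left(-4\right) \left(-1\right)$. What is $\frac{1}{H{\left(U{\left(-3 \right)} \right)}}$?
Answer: $\frac{1}{65793} \approx 1.5199 \cdot 10^{-5}$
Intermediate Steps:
$U{\left(z \right)} = 16$ ($U{\left(z \right)} = \left(-16\right) \left(-1\right) = 16$)
$H{\left(d \right)} = \left(-289 + d\right) \left(-257 + d\right)$ ($H{\left(d \right)} = \left(-257 + d\right) \left(-289 + d\right) = \left(-289 + d\right) \left(-257 + d\right)$)
$\frac{1}{H{\left(U{\left(-3 \right)} \right)}} = \frac{1}{74273 + 16^{2} - 8736} = \frac{1}{74273 + 256 - 8736} = \frac{1}{65793}$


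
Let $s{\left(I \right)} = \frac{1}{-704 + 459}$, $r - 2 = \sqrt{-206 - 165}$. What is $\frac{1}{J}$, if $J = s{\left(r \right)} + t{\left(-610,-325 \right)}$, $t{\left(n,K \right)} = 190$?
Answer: $\frac{245}{46549} \approx 0.0052633$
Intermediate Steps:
$r = 2 + i \sqrt{371}$ ($r = 2 + \sqrt{-206 - 165} = 2 + \sqrt{-371} = 2 + i \sqrt{371} \approx 2.0 + 19.261 i$)
$s{\left(I \right)} = - \frac{1}{245}$ ($s{\left(I \right)} = \frac{1}{-245} = - \frac{1}{245}$)
$J = \frac{46549}{245}$ ($J = - \frac{1}{245} + 190 = \frac{46549}{245} \approx 190.0$)
$\frac{1}{J} = \frac{1}{\frac{46549}{245}} = \frac{245}{46549}$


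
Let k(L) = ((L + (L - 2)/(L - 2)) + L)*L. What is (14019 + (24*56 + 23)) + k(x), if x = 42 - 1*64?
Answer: 16332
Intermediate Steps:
x = -22 (x = 42 - 64 = -22)
k(L) = L*(1 + 2*L) (k(L) = ((L + (-2 + L)/(-2 + L)) + L)*L = ((L + 1) + L)*L = ((1 + L) + L)*L = (1 + 2*L)*L = L*(1 + 2*L))
(14019 + (24*56 + 23)) + k(x) = (14019 + (24*56 + 23)) - 22*(1 + 2*(-22)) = (14019 + (1344 + 23)) - 22*(1 - 44) = (14019 + 1367) - 22*(-43) = 15386 + 946 = 16332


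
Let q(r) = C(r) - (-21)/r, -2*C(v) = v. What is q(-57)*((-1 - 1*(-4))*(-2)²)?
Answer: 6414/19 ≈ 337.58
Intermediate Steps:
C(v) = -v/2
q(r) = 21/r - r/2 (q(r) = -r/2 - (-21)/r = -r/2 + 21/r = 21/r - r/2)
q(-57)*((-1 - 1*(-4))*(-2)²) = (21/(-57) - ½*(-57))*((-1 - 1*(-4))*(-2)²) = (21*(-1/57) + 57/2)*((-1 + 4)*4) = (-7/19 + 57/2)*(3*4) = (1069/38)*12 = 6414/19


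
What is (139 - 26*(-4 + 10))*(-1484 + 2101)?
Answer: -10489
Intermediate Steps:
(139 - 26*(-4 + 10))*(-1484 + 2101) = (139 - 26*6)*617 = (139 - 156)*617 = -17*617 = -10489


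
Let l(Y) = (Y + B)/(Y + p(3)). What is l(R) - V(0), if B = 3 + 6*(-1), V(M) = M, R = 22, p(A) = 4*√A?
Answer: 209/218 - 19*√3/109 ≈ 0.65680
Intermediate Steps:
B = -3 (B = 3 - 6 = -3)
l(Y) = (-3 + Y)/(Y + 4*√3) (l(Y) = (Y - 3)/(Y + 4*√3) = (-3 + Y)/(Y + 4*√3))
l(R) - V(0) = (-3 + 22)/(22 + 4*√3) - 1*0 = 19/(22 + 4*√3) + 0 = 19/(22 + 4*√3)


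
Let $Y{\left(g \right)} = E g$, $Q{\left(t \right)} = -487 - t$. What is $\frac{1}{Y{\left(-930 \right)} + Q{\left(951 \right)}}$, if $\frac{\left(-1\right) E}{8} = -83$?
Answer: $- \frac{1}{618958} \approx -1.6156 \cdot 10^{-6}$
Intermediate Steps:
$E = 664$ ($E = \left(-8\right) \left(-83\right) = 664$)
$Y{\left(g \right)} = 664 g$
$\frac{1}{Y{\left(-930 \right)} + Q{\left(951 \right)}} = \frac{1}{664 \left(-930\right) - 1438} = \frac{1}{-617520 - 1438} = \frac{1}{-618958} = - \frac{1}{618958}$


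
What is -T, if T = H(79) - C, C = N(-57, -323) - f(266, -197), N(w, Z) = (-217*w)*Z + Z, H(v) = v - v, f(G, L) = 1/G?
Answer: -1062805661/266 ≈ -3.9955e+6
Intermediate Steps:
H(v) = 0
N(w, Z) = Z - 217*Z*w (N(w, Z) = -217*Z*w + Z = Z - 217*Z*w)
C = -1062805661/266 (C = -323*(1 - 217*(-57)) - 1/266 = -323*(1 + 12369) - 1*1/266 = -323*12370 - 1/266 = -3995510 - 1/266 = -1062805661/266 ≈ -3.9955e+6)
T = 1062805661/266 (T = 0 - 1*(-1062805661/266) = 0 + 1062805661/266 = 1062805661/266 ≈ 3.9955e+6)
-T = -1*1062805661/266 = -1062805661/266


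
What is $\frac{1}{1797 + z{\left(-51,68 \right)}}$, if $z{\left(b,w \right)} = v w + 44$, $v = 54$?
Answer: $\frac{1}{5513} \approx 0.00018139$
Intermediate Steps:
$z{\left(b,w \right)} = 44 + 54 w$ ($z{\left(b,w \right)} = 54 w + 44 = 44 + 54 w$)
$\frac{1}{1797 + z{\left(-51,68 \right)}} = \frac{1}{1797 + \left(44 + 54 \cdot 68\right)} = \frac{1}{1797 + \left(44 + 3672\right)} = \frac{1}{1797 + 3716} = \frac{1}{5513}$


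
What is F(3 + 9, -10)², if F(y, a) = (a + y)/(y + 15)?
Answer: 4/729 ≈ 0.0054870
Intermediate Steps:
F(y, a) = (a + y)/(15 + y)
F(3 + 9, -10)² = ((-10 + (3 + 9))/(15 + (3 + 9)))² = ((-10 + 12)/(15 + 12))² = (2/27)² = 4/729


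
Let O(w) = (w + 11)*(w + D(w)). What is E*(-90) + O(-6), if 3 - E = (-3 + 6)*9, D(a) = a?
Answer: 2100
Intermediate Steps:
O(w) = 2*w*(11 + w) (O(w) = (w + 11)*(w + w) = (11 + w)*(2*w) = 2*w*(11 + w))
E = -24 (E = 3 - (-3 + 6)*9 = 3 - 3*9 = 3 - 1*27 = 3 - 27 = -24)
E*(-90) + O(-6) = -24*(-90) + 2*(-6)*(11 - 6) = 2160 + 2*(-6)*5 = 2160 - 60 = 2100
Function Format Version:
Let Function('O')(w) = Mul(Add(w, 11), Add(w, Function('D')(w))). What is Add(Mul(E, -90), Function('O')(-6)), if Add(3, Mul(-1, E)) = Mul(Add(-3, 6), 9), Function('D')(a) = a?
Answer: 2100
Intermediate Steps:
Function('O')(w) = Mul(2, w, Add(11, w)) (Function('O')(w) = Mul(Add(w, 11), Add(w, w)) = Mul(Add(11, w), Mul(2, w)) = Mul(2, w, Add(11, w)))
E = -24 (E = Add(3, Mul(-1, Mul(Add(-3, 6), 9))) = Add(3, Mul(-1, Mul(3, 9))) = Add(3, Mul(-1, 27)) = Add(3, -27) = -24)
Add(Mul(E, -90), Function('O')(-6)) = Add(Mul(-24, -90), Mul(2, -6, Add(11, -6))) = Add(2160, Mul(2, -6, 5)) = Add(2160, -60) = 2100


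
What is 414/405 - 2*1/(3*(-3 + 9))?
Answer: 41/45 ≈ 0.91111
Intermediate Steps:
414/405 - 2*1/(3*(-3 + 9)) = 414*(1/405) - 2/(6*3) = 46/45 - 2/18 = 46/45 - 2*1/18 = 46/45 - ⅑ = 41/45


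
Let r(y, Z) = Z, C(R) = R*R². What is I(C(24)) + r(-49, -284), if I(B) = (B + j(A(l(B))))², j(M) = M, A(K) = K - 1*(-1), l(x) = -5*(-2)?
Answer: 191406941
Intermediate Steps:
l(x) = 10
C(R) = R³
A(K) = 1 + K (A(K) = K + 1 = 1 + K)
I(B) = (11 + B)² (I(B) = (B + (1 + 10))² = (B + 11)² = (11 + B)²)
I(C(24)) + r(-49, -284) = (11 + 24³)² - 284 = (11 + 13824)² - 284 = 13835² - 284 = 191407225 - 284 = 191406941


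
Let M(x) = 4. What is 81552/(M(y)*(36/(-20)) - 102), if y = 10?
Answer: -67960/91 ≈ -746.81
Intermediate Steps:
81552/(M(y)*(36/(-20)) - 102) = 81552/(4*(36/(-20)) - 102) = 81552/(4*(36*(-1/20)) - 102) = 81552/(4*(-9/5) - 102) = 81552/(-36/5 - 102) = 81552/(-546/5) = 81552*(-5/546) = -67960/91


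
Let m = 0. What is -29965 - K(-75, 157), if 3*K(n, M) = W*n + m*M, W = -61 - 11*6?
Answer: -33140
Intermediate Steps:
W = -127 (W = -61 - 66 = -127)
K(n, M) = -127*n/3 (K(n, M) = (-127*n + 0*M)/3 = (-127*n + 0)/3 = (-127*n)/3 = -127*n/3)
-29965 - K(-75, 157) = -29965 - (-127)*(-75)/3 = -29965 - 1*3175 = -29965 - 3175 = -33140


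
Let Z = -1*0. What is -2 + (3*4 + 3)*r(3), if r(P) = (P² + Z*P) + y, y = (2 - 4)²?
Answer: 193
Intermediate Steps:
Z = 0
y = 4 (y = (-2)² = 4)
r(P) = 4 + P² (r(P) = (P² + 0*P) + 4 = (P² + 0) + 4 = P² + 4 = 4 + P²)
-2 + (3*4 + 3)*r(3) = -2 + (3*4 + 3)*(4 + 3²) = -2 + (12 + 3)*(4 + 9) = -2 + 15*13 = -2 + 195 = 193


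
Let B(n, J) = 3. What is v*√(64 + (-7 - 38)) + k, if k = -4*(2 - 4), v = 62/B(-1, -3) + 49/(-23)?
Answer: 8 + 1279*√19/69 ≈ 88.798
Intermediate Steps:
v = 1279/69 (v = 62/3 + 49/(-23) = 62*(⅓) + 49*(-1/23) = 62/3 - 49/23 = 1279/69 ≈ 18.536)
k = 8 (k = -4*(-2) = 8)
v*√(64 + (-7 - 38)) + k = 1279*√(64 + (-7 - 38))/69 + 8 = 1279*√(64 - 45)/69 + 8 = 1279*√19/69 + 8 = 8 + 1279*√19/69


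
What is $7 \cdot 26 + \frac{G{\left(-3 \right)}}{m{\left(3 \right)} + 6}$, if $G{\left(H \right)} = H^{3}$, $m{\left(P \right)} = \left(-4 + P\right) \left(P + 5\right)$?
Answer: $\frac{391}{2} \approx 195.5$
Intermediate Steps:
$m{\left(P \right)} = \left(-4 + P\right) \left(5 + P\right)$
$7 \cdot 26 + \frac{G{\left(-3 \right)}}{m{\left(3 \right)} + 6} = 7 \cdot 26 + \frac{\left(-3\right)^{3}}{\left(-20 + 3 + 3^{2}\right) + 6} = 182 - \frac{27}{\left(-20 + 3 + 9\right) + 6} = 182 - \frac{27}{-8 + 6} = 182 - \frac{27}{-2} = 182 - - \frac{27}{2} = 182 + \frac{27}{2} = \frac{391}{2}$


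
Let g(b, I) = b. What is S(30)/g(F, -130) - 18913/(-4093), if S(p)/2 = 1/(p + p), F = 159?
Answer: 90219103/19523610 ≈ 4.6210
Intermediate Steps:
S(p) = 1/p (S(p) = 2/(p + p) = 2/((2*p)) = 2*(1/(2*p)) = 1/p)
S(30)/g(F, -130) - 18913/(-4093) = 1/(30*159) - 18913/(-4093) = (1/30)*(1/159) - 18913*(-1/4093) = 1/4770 + 18913/4093 = 90219103/19523610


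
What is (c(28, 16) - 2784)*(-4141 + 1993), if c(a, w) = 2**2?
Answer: 5971440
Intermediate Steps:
c(a, w) = 4
(c(28, 16) - 2784)*(-4141 + 1993) = (4 - 2784)*(-4141 + 1993) = -2780*(-2148) = 5971440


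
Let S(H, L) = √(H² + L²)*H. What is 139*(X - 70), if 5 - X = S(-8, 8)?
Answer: -9035 + 8896*√2 ≈ 3545.8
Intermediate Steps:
S(H, L) = H*√(H² + L²)
X = 5 + 64*√2 (X = 5 - (-8)*√((-8)² + 8²) = 5 - (-8)*√(64 + 64) = 5 - (-8)*√128 = 5 - (-8)*8*√2 = 5 - (-64)*√2 = 5 + 64*√2 ≈ 95.510)
139*(X - 70) = 139*((5 + 64*√2) - 70) = 139*(-65 + 64*√2) = -9035 + 8896*√2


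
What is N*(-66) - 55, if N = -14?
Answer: 869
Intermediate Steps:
N*(-66) - 55 = -14*(-66) - 55 = 924 - 55 = 869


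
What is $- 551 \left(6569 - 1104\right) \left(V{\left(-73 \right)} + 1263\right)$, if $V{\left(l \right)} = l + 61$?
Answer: $-3767029965$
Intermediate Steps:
$V{\left(l \right)} = 61 + l$
$- 551 \left(6569 - 1104\right) \left(V{\left(-73 \right)} + 1263\right) = - 551 \left(6569 - 1104\right) \left(\left(61 - 73\right) + 1263\right) = - 551 \cdot 5465 \left(-12 + 1263\right) = - 551 \cdot 5465 \cdot 1251 = \left(-551\right) 6836715 = -3767029965$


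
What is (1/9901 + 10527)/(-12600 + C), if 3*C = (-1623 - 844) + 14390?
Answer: -312683484/256208177 ≈ -1.2204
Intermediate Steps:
C = 11923/3 (C = ((-1623 - 844) + 14390)/3 = (-2467 + 14390)/3 = (1/3)*11923 = 11923/3 ≈ 3974.3)
(1/9901 + 10527)/(-12600 + C) = (1/9901 + 10527)/(-12600 + 11923/3) = (1/9901 + 10527)/(-25877/3) = (104227828/9901)*(-3/25877) = -312683484/256208177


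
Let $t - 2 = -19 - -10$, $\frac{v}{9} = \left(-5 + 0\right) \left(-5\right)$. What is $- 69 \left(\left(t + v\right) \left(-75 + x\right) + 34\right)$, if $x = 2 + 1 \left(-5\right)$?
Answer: $1170930$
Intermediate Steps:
$x = -3$ ($x = 2 - 5 = -3$)
$v = 225$ ($v = 9 \left(-5 + 0\right) \left(-5\right) = 9 \left(\left(-5\right) \left(-5\right)\right) = 9 \cdot 25 = 225$)
$t = -7$ ($t = 2 - 9 = -7$)
$- 69 \left(\left(t + v\right) \left(-75 + x\right) + 34\right) = - 69 \left(\left(-7 + 225\right) \left(-75 - 3\right) + 34\right) = - 69 \left(218 \left(-78\right) + 34\right) = - 69 \left(-17004 + 34\right) = \left(-69\right) \left(-16970\right) = 1170930$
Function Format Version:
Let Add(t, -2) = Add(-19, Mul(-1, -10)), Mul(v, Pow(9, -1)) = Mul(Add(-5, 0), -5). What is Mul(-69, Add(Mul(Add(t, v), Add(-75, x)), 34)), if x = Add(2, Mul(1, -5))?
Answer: 1170930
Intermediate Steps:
x = -3 (x = Add(2, -5) = -3)
v = 225 (v = Mul(9, Mul(Add(-5, 0), -5)) = Mul(9, Mul(-5, -5)) = Mul(9, 25) = 225)
t = -7 (t = Add(2, Add(-19, Mul(-1, -10))) = Add(2, Add(-19, 10)) = Add(2, -9) = -7)
Mul(-69, Add(Mul(Add(t, v), Add(-75, x)), 34)) = Mul(-69, Add(Mul(Add(-7, 225), Add(-75, -3)), 34)) = Mul(-69, Add(Mul(218, -78), 34)) = Mul(-69, Add(-17004, 34)) = Mul(-69, -16970) = 1170930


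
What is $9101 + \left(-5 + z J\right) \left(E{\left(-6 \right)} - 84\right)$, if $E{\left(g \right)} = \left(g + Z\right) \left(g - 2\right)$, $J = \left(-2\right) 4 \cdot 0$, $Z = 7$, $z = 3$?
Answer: $9561$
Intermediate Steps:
$J = 0$ ($J = \left(-8\right) 0 = 0$)
$E{\left(g \right)} = \left(-2 + g\right) \left(7 + g\right)$ ($E{\left(g \right)} = \left(g + 7\right) \left(g - 2\right) = \left(7 + g\right) \left(-2 + g\right) = \left(-2 + g\right) \left(7 + g\right)$)
$9101 + \left(-5 + z J\right) \left(E{\left(-6 \right)} - 84\right) = 9101 + \left(-5 + 3 \cdot 0\right) \left(\left(-14 + \left(-6\right)^{2} + 5 \left(-6\right)\right) - 84\right) = 9101 + \left(-5 + 0\right) \left(\left(-14 + 36 - 30\right) - 84\right) = 9101 - 5 \left(-8 - 84\right) = 9101 - -460 = 9101 + 460 = 9561$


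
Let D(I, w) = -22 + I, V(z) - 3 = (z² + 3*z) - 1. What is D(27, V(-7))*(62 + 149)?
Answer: 1055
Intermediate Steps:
V(z) = 2 + z² + 3*z (V(z) = 3 + ((z² + 3*z) - 1) = 3 + (-1 + z² + 3*z) = 2 + z² + 3*z)
D(27, V(-7))*(62 + 149) = (-22 + 27)*(62 + 149) = 5*211 = 1055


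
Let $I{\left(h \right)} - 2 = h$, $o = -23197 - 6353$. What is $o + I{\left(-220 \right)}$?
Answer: $-29768$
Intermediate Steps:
$o = -29550$
$I{\left(h \right)} = 2 + h$
$o + I{\left(-220 \right)} = -29550 + \left(2 - 220\right) = -29550 - 218 = -29768$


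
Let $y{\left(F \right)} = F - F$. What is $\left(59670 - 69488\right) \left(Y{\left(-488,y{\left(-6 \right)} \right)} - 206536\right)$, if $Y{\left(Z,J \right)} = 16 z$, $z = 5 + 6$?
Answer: $2026042480$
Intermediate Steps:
$y{\left(F \right)} = 0$
$z = 11$
$Y{\left(Z,J \right)} = 176$ ($Y{\left(Z,J \right)} = 16 \cdot 11 = 176$)
$\left(59670 - 69488\right) \left(Y{\left(-488,y{\left(-6 \right)} \right)} - 206536\right) = \left(59670 - 69488\right) \left(176 - 206536\right) = \left(-9818\right) \left(-206360\right) = 2026042480$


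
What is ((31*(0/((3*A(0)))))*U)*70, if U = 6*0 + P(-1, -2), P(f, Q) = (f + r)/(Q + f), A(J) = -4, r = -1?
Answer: 0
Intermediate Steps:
P(f, Q) = (-1 + f)/(Q + f) (P(f, Q) = (f - 1)/(Q + f) = (-1 + f)/(Q + f))
U = ⅔ (U = 6*0 + (-1 - 1)/(-2 - 1) = 0 - 2/(-3) = 0 - ⅓*(-2) = 0 + ⅔ = ⅔ ≈ 0.66667)
((31*(0/((3*A(0)))))*U)*70 = ((31*(0/((3*(-4)))))*(⅔))*70 = ((31*(0/(-12)))*(⅔))*70 = ((31*(0*(-1/12)))*(⅔))*70 = ((31*0)*(⅔))*70 = (0*(⅔))*70 = 0*70 = 0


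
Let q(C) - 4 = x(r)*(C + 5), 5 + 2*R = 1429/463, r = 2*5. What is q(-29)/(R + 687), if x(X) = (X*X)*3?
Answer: -1665874/158819 ≈ -10.489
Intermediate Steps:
r = 10
R = -443/463 (R = -5/2 + (1429/463)/2 = -5/2 + (1429*(1/463))/2 = -5/2 + (½)*(1429/463) = -5/2 + 1429/926 = -443/463 ≈ -0.95680)
x(X) = 3*X² (x(X) = X²*3 = 3*X²)
q(C) = 1504 + 300*C (q(C) = 4 + (3*10²)*(C + 5) = 4 + (3*100)*(5 + C) = 4 + 300*(5 + C) = 4 + (1500 + 300*C) = 1504 + 300*C)
q(-29)/(R + 687) = (1504 + 300*(-29))/(-443/463 + 687) = (1504 - 8700)/(317638/463) = -7196*463/317638 = -1665874/158819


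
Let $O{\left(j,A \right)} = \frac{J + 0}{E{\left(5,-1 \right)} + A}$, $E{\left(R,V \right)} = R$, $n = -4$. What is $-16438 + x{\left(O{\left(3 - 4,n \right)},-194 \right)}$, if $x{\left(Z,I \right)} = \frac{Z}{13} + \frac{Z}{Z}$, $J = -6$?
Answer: $- \frac{213687}{13} \approx -16437.0$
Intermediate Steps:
$O{\left(j,A \right)} = - \frac{6}{5 + A}$ ($O{\left(j,A \right)} = \frac{-6 + 0}{5 + A} = - \frac{6}{5 + A}$)
$x{\left(Z,I \right)} = 1 + \frac{Z}{13}$ ($x{\left(Z,I \right)} = Z \frac{1}{13} + 1 = \frac{Z}{13} + 1 = 1 + \frac{Z}{13}$)
$-16438 + x{\left(O{\left(3 - 4,n \right)},-194 \right)} = -16438 + \left(1 + \frac{\left(-6\right) \frac{1}{5 - 4}}{13}\right) = -16438 + \left(1 + \frac{\left(-6\right) 1^{-1}}{13}\right) = -16438 + \left(1 + \frac{\left(-6\right) 1}{13}\right) = -16438 + \left(1 + \frac{1}{13} \left(-6\right)\right) = -16438 + \left(1 - \frac{6}{13}\right) = -16438 + \frac{7}{13} = - \frac{213687}{13}$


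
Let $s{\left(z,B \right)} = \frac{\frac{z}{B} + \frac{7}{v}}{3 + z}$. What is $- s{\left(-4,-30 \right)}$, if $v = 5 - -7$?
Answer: $\frac{43}{60} \approx 0.71667$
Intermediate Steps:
$v = 12$ ($v = 5 + 7 = 12$)
$s{\left(z,B \right)} = \frac{\frac{7}{12} + \frac{z}{B}}{3 + z}$ ($s{\left(z,B \right)} = \frac{\frac{z}{B} + \frac{7}{12}}{3 + z} = \frac{\frac{7}{12} + \frac{z}{B}}{3 + z}$)
$- s{\left(-4,-30 \right)} = - \frac{-4 + \frac{7}{12} \left(-30\right)}{\left(-30\right) \left(3 - 4\right)} = - \frac{\left(-1\right) \left(-4 - \frac{35}{2}\right)}{30 \left(-1\right)} = - \frac{\left(-1\right) \left(-1\right) \left(-43\right)}{30 \cdot 2} = \left(-1\right) \left(- \frac{43}{60}\right) = \frac{43}{60}$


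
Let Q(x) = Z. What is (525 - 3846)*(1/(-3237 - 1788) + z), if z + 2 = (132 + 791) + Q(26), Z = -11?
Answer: -5062033143/1675 ≈ -3.0221e+6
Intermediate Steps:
Q(x) = -11
z = 910 (z = -2 + ((132 + 791) - 11) = -2 + (923 - 11) = -2 + 912 = 910)
(525 - 3846)*(1/(-3237 - 1788) + z) = (525 - 3846)*(1/(-3237 - 1788) + 910) = -3321*(1/(-5025) + 910) = -3321*(-1/5025 + 910) = -3321*4572749/5025 = -5062033143/1675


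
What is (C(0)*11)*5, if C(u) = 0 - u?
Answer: 0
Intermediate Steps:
C(u) = -u
(C(0)*11)*5 = (-1*0*11)*5 = (0*11)*5 = 0*5 = 0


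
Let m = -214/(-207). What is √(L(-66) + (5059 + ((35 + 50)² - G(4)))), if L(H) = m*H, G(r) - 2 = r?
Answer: √58130706/69 ≈ 110.50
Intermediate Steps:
m = 214/207 (m = -214*(-1/207) = 214/207 ≈ 1.0338)
G(r) = 2 + r
L(H) = 214*H/207
√(L(-66) + (5059 + ((35 + 50)² - G(4)))) = √((214/207)*(-66) + (5059 + ((35 + 50)² - (2 + 4)))) = √(-4708/69 + (5059 + (85² - 1*6))) = √(-4708/69 + (5059 + (7225 - 6))) = √(-4708/69 + (5059 + 7219)) = √(-4708/69 + 12278) = √(842474/69) = √58130706/69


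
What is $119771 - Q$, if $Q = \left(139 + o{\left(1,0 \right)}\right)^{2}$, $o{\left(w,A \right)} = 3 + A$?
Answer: $99607$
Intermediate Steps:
$Q = 20164$ ($Q = \left(139 + \left(3 + 0\right)\right)^{2} = \left(139 + 3\right)^{2} = 142^{2} = 20164$)
$119771 - Q = 119771 - 20164 = 99607$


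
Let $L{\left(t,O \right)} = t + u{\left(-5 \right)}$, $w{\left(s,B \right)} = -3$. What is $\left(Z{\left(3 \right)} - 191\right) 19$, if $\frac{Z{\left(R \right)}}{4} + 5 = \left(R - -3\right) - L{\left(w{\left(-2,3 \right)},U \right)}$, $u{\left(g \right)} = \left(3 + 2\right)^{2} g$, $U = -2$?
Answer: $6175$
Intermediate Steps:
$u{\left(g \right)} = 25 g$ ($u{\left(g \right)} = 5^{2} g = 25 g$)
$L{\left(t,O \right)} = -125 + t$ ($L{\left(t,O \right)} = t + 25 \left(-5\right) = t - 125 = -125 + t$)
$Z{\left(R \right)} = 504 + 4 R$ ($Z{\left(R \right)} = -20 + 4 \left(\left(R - -3\right) - \left(-125 - 3\right)\right) = -20 + 4 \left(\left(R + 3\right) - -128\right) = -20 + 4 \left(\left(3 + R\right) + 128\right) = -20 + 4 \left(131 + R\right) = -20 + \left(524 + 4 R\right) = 504 + 4 R$)
$\left(Z{\left(3 \right)} - 191\right) 19 = \left(\left(504 + 4 \cdot 3\right) - 191\right) 19 = \left(\left(504 + 12\right) - 191\right) 19 = \left(516 - 191\right) 19 = 325 \cdot 19 = 6175$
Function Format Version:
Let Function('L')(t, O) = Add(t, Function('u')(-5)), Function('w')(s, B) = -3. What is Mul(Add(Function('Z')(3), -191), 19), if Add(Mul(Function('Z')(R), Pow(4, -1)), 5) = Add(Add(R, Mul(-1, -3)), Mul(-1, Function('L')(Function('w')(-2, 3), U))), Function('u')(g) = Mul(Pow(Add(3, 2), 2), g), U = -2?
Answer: 6175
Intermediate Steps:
Function('u')(g) = Mul(25, g) (Function('u')(g) = Mul(Pow(5, 2), g) = Mul(25, g))
Function('L')(t, O) = Add(-125, t) (Function('L')(t, O) = Add(t, Mul(25, -5)) = Add(t, -125) = Add(-125, t))
Function('Z')(R) = Add(504, Mul(4, R)) (Function('Z')(R) = Add(-20, Mul(4, Add(Add(R, Mul(-1, -3)), Mul(-1, Add(-125, -3))))) = Add(-20, Mul(4, Add(Add(R, 3), Mul(-1, -128)))) = Add(-20, Mul(4, Add(Add(3, R), 128))) = Add(-20, Mul(4, Add(131, R))) = Add(-20, Add(524, Mul(4, R))) = Add(504, Mul(4, R)))
Mul(Add(Function('Z')(3), -191), 19) = Mul(Add(Add(504, Mul(4, 3)), -191), 19) = Mul(Add(Add(504, 12), -191), 19) = Mul(Add(516, -191), 19) = Mul(325, 19) = 6175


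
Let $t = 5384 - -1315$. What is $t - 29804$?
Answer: $-23105$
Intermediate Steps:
$t = 6699$ ($t = 5384 + 1315 = 6699$)
$t - 29804 = 6699 - 29804 = -23105$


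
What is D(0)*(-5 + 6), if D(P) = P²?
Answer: 0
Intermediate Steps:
D(0)*(-5 + 6) = 0²*(-5 + 6) = 0*1 = 0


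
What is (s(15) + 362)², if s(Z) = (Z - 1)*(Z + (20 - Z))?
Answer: 412164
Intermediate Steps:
s(Z) = -20 + 20*Z (s(Z) = (-1 + Z)*20 = -20 + 20*Z)
(s(15) + 362)² = ((-20 + 20*15) + 362)² = ((-20 + 300) + 362)² = (280 + 362)² = 642² = 412164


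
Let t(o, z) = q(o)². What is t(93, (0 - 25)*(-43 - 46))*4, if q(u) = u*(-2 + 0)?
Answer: 138384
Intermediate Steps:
q(u) = -2*u (q(u) = u*(-2) = -2*u)
t(o, z) = 4*o² (t(o, z) = (-2*o)² = 4*o²)
t(93, (0 - 25)*(-43 - 46))*4 = (4*93²)*4 = (4*8649)*4 = 34596*4 = 138384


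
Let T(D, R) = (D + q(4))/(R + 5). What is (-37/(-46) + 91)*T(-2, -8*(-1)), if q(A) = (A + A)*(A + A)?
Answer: 130913/299 ≈ 437.84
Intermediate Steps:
q(A) = 4*A² (q(A) = (2*A)*(2*A) = 4*A²)
T(D, R) = (64 + D)/(5 + R) (T(D, R) = (D + 4*4²)/(R + 5) = (D + 4*16)/(5 + R) = (D + 64)/(5 + R) = (64 + D)/(5 + R))
(-37/(-46) + 91)*T(-2, -8*(-1)) = (-37/(-46) + 91)*((64 - 2)/(5 - 8*(-1))) = (-37*(-1/46) + 91)*(62/(5 + 8)) = (37/46 + 91)*(62/13) = 4223*((1/13)*62)/46 = (4223/46)*(62/13) = 130913/299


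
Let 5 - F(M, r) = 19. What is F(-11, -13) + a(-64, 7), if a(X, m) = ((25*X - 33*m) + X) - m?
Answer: -1916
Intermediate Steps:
F(M, r) = -14 (F(M, r) = 5 - 1*19 = 5 - 19 = -14)
a(X, m) = -34*m + 26*X (a(X, m) = ((-33*m + 25*X) + X) - m = (-33*m + 26*X) - m = -34*m + 26*X)
F(-11, -13) + a(-64, 7) = -14 + (-34*7 + 26*(-64)) = -14 + (-238 - 1664) = -14 - 1902 = -1916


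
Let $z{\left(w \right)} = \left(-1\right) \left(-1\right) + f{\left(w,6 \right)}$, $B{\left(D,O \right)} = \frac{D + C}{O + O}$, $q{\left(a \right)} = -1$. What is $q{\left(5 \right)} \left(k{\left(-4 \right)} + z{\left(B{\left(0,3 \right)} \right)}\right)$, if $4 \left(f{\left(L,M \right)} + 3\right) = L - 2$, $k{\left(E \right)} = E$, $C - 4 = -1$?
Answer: $\frac{51}{8} \approx 6.375$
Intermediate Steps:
$C = 3$ ($C = 4 - 1 = 3$)
$f{\left(L,M \right)} = - \frac{7}{2} + \frac{L}{4}$ ($f{\left(L,M \right)} = -3 + \frac{L - 2}{4} = -3 + \frac{-2 + L}{4} = -3 + \left(- \frac{1}{2} + \frac{L}{4}\right) = - \frac{7}{2} + \frac{L}{4}$)
$B{\left(D,O \right)} = \frac{3 + D}{2 O}$ ($B{\left(D,O \right)} = \frac{D + 3}{O + O} = \frac{3 + D}{2 O}$)
$z{\left(w \right)} = - \frac{5}{2} + \frac{w}{4}$ ($z{\left(w \right)} = \left(-1\right) \left(-1\right) + \left(- \frac{7}{2} + \frac{w}{4}\right) = 1 + \left(- \frac{7}{2} + \frac{w}{4}\right) = - \frac{5}{2} + \frac{w}{4}$)
$q{\left(5 \right)} \left(k{\left(-4 \right)} + z{\left(B{\left(0,3 \right)} \right)}\right) = - (-4 - \left(\frac{5}{2} - \frac{\frac{1}{2} \cdot \frac{1}{3} \left(3 + 0\right)}{4}\right)) = - (-4 - \left(\frac{5}{2} - \frac{\frac{1}{2} \cdot \frac{1}{3} \cdot 3}{4}\right)) = - (-4 + \left(- \frac{5}{2} + \frac{1}{4} \cdot \frac{1}{2}\right)) = - (-4 + \left(- \frac{5}{2} + \frac{1}{8}\right)) = - (-4 - \frac{19}{8}) = \left(-1\right) \left(- \frac{51}{8}\right) = \frac{51}{8}$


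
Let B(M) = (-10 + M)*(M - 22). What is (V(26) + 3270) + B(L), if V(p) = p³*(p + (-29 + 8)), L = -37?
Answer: 93923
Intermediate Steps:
B(M) = (-22 + M)*(-10 + M) (B(M) = (-10 + M)*(-22 + M) = (-22 + M)*(-10 + M))
V(p) = p³*(-21 + p) (V(p) = p³*(p - 21) = p³*(-21 + p))
(V(26) + 3270) + B(L) = (26³*(-21 + 26) + 3270) + (220 + (-37)² - 32*(-37)) = (17576*5 + 3270) + (220 + 1369 + 1184) = (87880 + 3270) + 2773 = 91150 + 2773 = 93923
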